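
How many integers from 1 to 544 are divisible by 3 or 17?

Multiples of 3: 181. Multiples of 17: 32. Of both (lcm=51): 10.
By inclusion-exclusion: 181 + 32 - 10.

Final answer: 203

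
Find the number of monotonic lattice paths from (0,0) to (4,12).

Each path has 4 right steps and 12 up steps in some order (16 steps total).
Choose which 12 of the 16 steps are up: C(16,12).

Final answer: C(16,12) = 1820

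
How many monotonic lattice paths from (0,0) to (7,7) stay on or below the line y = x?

Total monotonic paths to (7,7): C(14,7) = 3432.
Reflecting each bad path at its first crossing gives a bijection with paths to (6,8): C(14,8) = 3003.
Valid Dyck paths: 3432 - 3003.
(This is the Catalan number C_{7}.)

Final answer: C_{7} = 429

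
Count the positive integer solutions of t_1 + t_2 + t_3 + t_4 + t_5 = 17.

Substitute t'_i = t_i - 1 (so t'_i >= 0). Then sum t'_i = 17 - 5 = 12.
Stars and bars: C(12+5-1, 5-1) = C(16,4).

Final answer: C(16,4) = 1820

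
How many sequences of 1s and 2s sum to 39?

Let f(n) be the number of climbs. Removing the last move (1 or 2 steps) gives f(n) = f(n-1) + f(n-2); base cases f(1)=1, f(2)=2.
Iterating the recurrence: f(1)=1, f(2)=2, f(3)=3, f(4)=5, f(5)=8, f(6)=13, f(7)=21, f(8)=34, f(9)=55, f(10)=89, f(11)=144, f(12)=233, f(13)=377, f(14)=610, f(15)=987, f(16)=1597, f(17)=2584, f(18)=4181, f(19)=6765, f(20)=10946, f(21)=17711, f(22)=28657, f(23)=46368, f(24)=75025, f(25)=121393, f(26)=196418, f(27)=317811, f(28)=514229, f(29)=832040, f(30)=1346269, f(31)=2178309, f(32)=3524578, f(33)=5702887, f(34)=9227465, f(35)=14930352, f(36)=24157817, f(37)=39088169, f(38)=63245986, f(39)=102334155.

Final answer: 102334155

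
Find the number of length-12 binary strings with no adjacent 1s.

A valid string ends in 0 (append to any length-(n-1) valid string) or in 01 (append to any length-(n-2) valid string), so a(n) = a(n-1) + a(n-2) with a(1)=2, a(2)=3.
Iterating the recurrence: a(1)=2, a(2)=3, a(3)=5, a(4)=8, a(5)=13, a(6)=21, a(7)=34, a(8)=55, a(9)=89, a(10)=144, a(11)=233, a(12)=377.

Final answer: 377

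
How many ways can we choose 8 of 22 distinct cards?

C(22,8) = 22!/(8! x 14!).

Final answer: \binom{22}{8} = 319770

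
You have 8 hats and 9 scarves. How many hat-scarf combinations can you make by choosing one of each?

By the multiplication principle: 8 x 9.

Final answer: 72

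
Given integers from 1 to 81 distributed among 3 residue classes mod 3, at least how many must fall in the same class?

By pigeonhole with 81 objects and 3 categories: ceiling(81/3).

Final answer: 27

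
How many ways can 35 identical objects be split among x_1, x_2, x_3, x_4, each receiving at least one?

Substitute x'_i = x_i - 1 (so x'_i >= 0). Then sum x'_i = 35 - 4 = 31.
Stars and bars: C(31+4-1, 4-1) = C(34,3).

Final answer: C(34,3) = 5984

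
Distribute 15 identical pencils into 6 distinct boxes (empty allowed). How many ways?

Stars and bars: C(n+k-1, k-1) = C(20,5).

Final answer: C(20,5) = 15504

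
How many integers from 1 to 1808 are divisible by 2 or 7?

Multiples of 2: 904. Multiples of 7: 258. Of both (lcm=14): 129.
By inclusion-exclusion: 904 + 258 - 129.

Final answer: 1033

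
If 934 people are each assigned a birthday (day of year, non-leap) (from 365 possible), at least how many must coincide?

There are 365 possible values for birthday (day of year, non-leap). With 934 people and 365 categories, by pigeonhole: ceiling(934/365).

Final answer: 3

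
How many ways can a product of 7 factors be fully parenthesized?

This is a standard Catalan-number count: the answer is C_n. Here n = 7 - 1 = 6.
C_n = C(2n,n)/(n+1), so C_{6} = C(12,6)/7 = 924/7.

Final answer: C_{6} = 132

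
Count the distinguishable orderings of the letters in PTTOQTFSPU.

Letters (F:1, O:1, P:2, Q:1, S:1, T:3, U:1). Total letters: 10.
Permutations = 10!/(3! x 2!).

Final answer: 302400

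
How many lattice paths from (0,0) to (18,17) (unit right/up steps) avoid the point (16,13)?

Total paths to (18,17): C(35,17) = 4537567650.
Paths through (16,13): C(29,13) x C(6,4) = 1017958725.
Avoiding (16,13): 4537567650 - 1017958725.

Final answer: 3519608925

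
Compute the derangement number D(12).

Use the recurrence D(n) = (n-1)(D(n-1) + D(n-2)) with D(0)=1, D(1)=0.
Building up: D(2)=1, D(3)=2, D(4)=9, D(5)=44, D(6)=265, D(7)=1854, D(8)=14833, D(9)=133496, D(10)=1334961, D(11)=14684570.
D(12) = 11 x (D(11) + D(10)) = 11 x (14684570 + 1334961).

Final answer: D(12) = 176214841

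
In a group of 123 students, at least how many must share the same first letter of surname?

There are 26 possible values for first letter of surname. With 123 students and 26 categories, by pigeonhole: ceiling(123/26).

Final answer: 5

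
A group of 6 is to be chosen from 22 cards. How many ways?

C(22,6) = 22!/(6! x 16!).

Final answer: \binom{22}{6} = 74613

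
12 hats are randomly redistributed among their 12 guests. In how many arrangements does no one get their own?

Use the recurrence D(n) = (n-1)(D(n-1) + D(n-2)) with D(0)=1, D(1)=0.
D(2) = 1 x (0 + 1) = 1
D(3) = 2 x (1 + 0) = 2
D(4) = 3 x (2 + 1) = 9
D(5) = 4 x (9 + 2) = 44
D(6) = 5 x (44 + 9) = 265
D(7) = 6 x (265 + 44) = 1854
D(8) = 7 x (1854 + 265) = 14833
D(9) = 8 x (14833 + 1854) = 133496
D(10) = 9 x (133496 + 14833) = 1334961
D(11) = 10 x (1334961 + 133496) = 14684570
D(12) = 11 x (D(11) + D(10)) = 11 x (14684570 + 1334961)

Final answer: D(12) = 176214841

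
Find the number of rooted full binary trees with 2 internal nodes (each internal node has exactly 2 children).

The structures are counted by the Catalan number C_n. Here n = 2.
C_n = C(2n,n) - C(2n,n+1), so C_{2} = C(4,2) - C(4,3) = 6 - 4.

Final answer: C_{2} = 2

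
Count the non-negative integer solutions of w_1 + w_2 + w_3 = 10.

Stars and bars with 10 stars and 2 bars:
C(10+3-1, 3-1) = C(12,2).

Final answer: C(12,2) = 66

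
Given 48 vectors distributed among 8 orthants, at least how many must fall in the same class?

By pigeonhole with 48 objects and 8 categories: ceiling(48/8).

Final answer: 6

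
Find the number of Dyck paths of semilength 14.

Total monotonic paths to (14,14): C(28,14) = 40116600.
Reflecting each bad path at its first crossing gives a bijection with paths to (13,15): C(28,15) = 37442160.
Valid Dyck paths: 40116600 - 37442160.
(These counts are the Catalan numbers.)

Final answer: C_{14} = 2674440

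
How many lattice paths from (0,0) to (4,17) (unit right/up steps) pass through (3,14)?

Paths (0,0)->(3,14): C(17,14) = 680.
Paths (3,14)->(4,17): C(4,3) = 4.
By multiplication principle: 680 x 4.

Final answer: 2720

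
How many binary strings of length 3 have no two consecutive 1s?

Classify by the final bit: ...0 gives a(n-1) strings, ...01 gives a(n-2) strings. Thus a(n) = a(n-1) + a(n-2) with a(1)=2, a(2)=3.
Iterating the recurrence: a(1)=2, a(2)=3, a(3)=5.

Final answer: 5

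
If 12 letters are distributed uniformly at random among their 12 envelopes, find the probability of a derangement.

Derangements satisfy D(n) = (n-1)(D(n-1) + D(n-2)), starting from D(0)=1, D(1)=0.
Building up: D(2)=1, D(3)=2, D(4)=9, D(5)=44, D(6)=265, D(7)=1854, D(8)=14833, D(9)=133496, D(10)=1334961, D(11)=14684570, D(12)=176214841.
Total arrangements: 12! = 479001600.
Probability = D(12)/12! = 16019531/43545600.

Final answer: D(12)/12! = 176214841/479001600 = 0.367879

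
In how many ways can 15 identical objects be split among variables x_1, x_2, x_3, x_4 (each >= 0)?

Stars and bars with 15 stars and 3 bars:
C(15+4-1, 4-1) = C(18,3).

Final answer: C(18,3) = 816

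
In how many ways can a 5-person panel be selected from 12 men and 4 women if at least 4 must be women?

Sum over valid woman counts:
C(4,4)C(12,1).

Final answer: 12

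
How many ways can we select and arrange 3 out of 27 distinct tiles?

P(27,3) = 27!/(27-3)! = 27!/24!.

Final answer: P(27,3) = 17550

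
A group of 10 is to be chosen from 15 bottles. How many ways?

C(15,10) = 15!/(10! x 5!).

Final answer: \binom{15}{10} = 3003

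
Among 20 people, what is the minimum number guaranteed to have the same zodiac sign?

There are 12 possible values for zodiac sign. With 20 people and 12 categories, by pigeonhole: ceiling(20/12).

Final answer: 2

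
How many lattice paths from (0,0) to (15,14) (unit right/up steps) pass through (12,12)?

Paths (0,0)->(12,12): C(24,12) = 2704156.
Paths (12,12)->(15,14): C(5,2) = 10.
By multiplication principle: 2704156 x 10.

Final answer: 27041560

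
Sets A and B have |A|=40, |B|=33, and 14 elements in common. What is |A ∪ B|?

|A union B| = |A| + |B| - |A intersect B| = 40 + 33 - 14.

Final answer: 59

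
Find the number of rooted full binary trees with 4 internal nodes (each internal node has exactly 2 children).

The structures are counted by the Catalan number C_n. Here n = 4.
C_n = C(2n,n)/(n+1), so C_{4} = C(8,4)/5 = 70/5.

Final answer: C_{4} = 14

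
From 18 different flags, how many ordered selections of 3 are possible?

P(18,3) = 18!/(18-3)! = 18!/15!.

Final answer: P(18,3) = 4896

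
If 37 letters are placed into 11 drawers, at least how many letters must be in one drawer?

By the pigeonhole principle: ceiling(37/11).

Final answer: 4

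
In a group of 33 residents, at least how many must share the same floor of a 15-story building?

There are 15 possible values for floor of a 15-story building. With 33 residents and 15 categories, by pigeonhole: ceiling(33/15).

Final answer: 3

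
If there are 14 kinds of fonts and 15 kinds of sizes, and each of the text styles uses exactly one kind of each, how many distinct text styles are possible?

By the multiplication principle: 14 x 15.

Final answer: 210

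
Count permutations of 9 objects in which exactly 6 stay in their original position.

Choose which 6 elements are fixed: C(9,6) = 84.
Derange the remaining 3 using D(j) = (j-1)(D(j-1) + D(j-2)), D(0)=1, D(1)=0: D(2)=1, D(3)=2.
Total: 84 x 2.

Final answer: C(9,6) D(3) = 168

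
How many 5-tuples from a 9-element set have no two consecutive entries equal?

Let g(n) count such strings. g(1) = 9, and each valid string of length n-1 extends in 8 ways (any symbol but the last), so g(n) = 8 g(n-1).
Total: g(5) = 9 x 8^4.

Final answer: 9 x 8^{4} = 36864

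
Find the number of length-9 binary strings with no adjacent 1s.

Classify by the final bit: ...0 gives a(n-1) strings, ...01 gives a(n-2) strings. Thus a(n) = a(n-1) + a(n-2) with a(1)=2, a(2)=3.
Computing successive values: a(1)=2, a(2)=3, a(3)=5, a(4)=8, a(5)=13, a(6)=21, a(7)=34, a(8)=55, a(9)=89.

Final answer: 89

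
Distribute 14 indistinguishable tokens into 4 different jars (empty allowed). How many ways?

Stars and bars: C(n+k-1, k-1) = C(17,3).

Final answer: C(17,3) = 680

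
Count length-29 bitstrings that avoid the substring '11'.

Let a(n) count valid strings. If the last bit is 0 the prefix is any valid string of length n-1; if it is 1 the string must end in 01 with a valid prefix of length n-2. So a(n) = a(n-1) + a(n-2), a(1)=2, a(2)=3.
Building up term by term: a(1)=2, a(2)=3, a(3)=5, a(4)=8, a(5)=13, a(6)=21, a(7)=34, a(8)=55, a(9)=89, a(10)=144, a(11)=233, a(12)=377, a(13)=610, a(14)=987, a(15)=1597, a(16)=2584, a(17)=4181, a(18)=6765, a(19)=10946, a(20)=17711, a(21)=28657, a(22)=46368, a(23)=75025, a(24)=121393, a(25)=196418, a(26)=317811, a(27)=514229, a(28)=832040, a(29)=1346269.

Final answer: 1346269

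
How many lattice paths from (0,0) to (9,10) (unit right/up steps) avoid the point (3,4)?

Total paths to (9,10): C(19,10) = 92378.
Paths through (3,4): C(7,4) x C(12,6) = 32340.
Avoiding (3,4): 92378 - 32340.

Final answer: 60038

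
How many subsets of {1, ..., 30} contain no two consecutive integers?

Condition on whether n belongs to the subset: if not, any valid subset of {1, ..., n-1} works (a(n-1)); if so, n-1 is excluded and the rest is a valid subset of {1, ..., n-2} (a(n-2)). Hence a(n) = a(n-1) + a(n-2), a(1)=2, a(2)=3.
Computing successive values: a(1)=2, a(2)=3, a(3)=5, a(4)=8, a(5)=13, a(6)=21, a(7)=34, a(8)=55, a(9)=89, a(10)=144, a(11)=233, a(12)=377, a(13)=610, a(14)=987, a(15)=1597, a(16)=2584, a(17)=4181, a(18)=6765, a(19)=10946, a(20)=17711, a(21)=28657, a(22)=46368, a(23)=75025, a(24)=121393, a(25)=196418, a(26)=317811, a(27)=514229, a(28)=832040, a(29)=1346269, a(30)=2178309.

Final answer: 2178309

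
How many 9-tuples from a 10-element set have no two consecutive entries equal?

First character: 10 choices. Each subsequent: 9 choices (must differ from the previous one).
Total: 10 x 9^8.

Final answer: 10 x 9^{8} = 430467210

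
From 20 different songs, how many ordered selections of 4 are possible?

P(20,4) = 20!/(20-4)! = 20!/16!.

Final answer: P(20,4) = 116280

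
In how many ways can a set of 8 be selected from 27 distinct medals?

C(27,8) = 27!/(8! x 19!).

Final answer: \binom{27}{8} = 2220075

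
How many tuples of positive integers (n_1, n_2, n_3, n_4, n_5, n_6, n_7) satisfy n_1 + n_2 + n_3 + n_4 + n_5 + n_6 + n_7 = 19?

Substitute n'_i = n_i - 1 (so n'_i >= 0). Then sum n'_i = 19 - 7 = 12.
Stars and bars: C(12+7-1, 7-1) = C(18,6).

Final answer: C(18,6) = 18564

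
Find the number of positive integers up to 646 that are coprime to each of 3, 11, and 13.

|div by 3|=215, |div by 11|=58, |div by 13|=49.
|div by 3&11|=19, |div by 3&13|=16, |div by 11&13|=4, |div by all|=1.
By inclusion-exclusion, divisible by at least one: 215+58+49-19-16-4+1 = 284.
Not divisible by any: 646 - 284.

Final answer: 362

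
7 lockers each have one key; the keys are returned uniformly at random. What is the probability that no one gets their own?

D(n) = (n-1)(D(n-1) + D(n-2)), D(0)=1, D(1)=0.
Building up: D(2)=1, D(3)=2, D(4)=9, D(5)=44, D(6)=265, D(7)=1854.
Total arrangements: 7! = 5040.
Probability = D(7)/7! = 103/280.

Final answer: D(7)/7! = 1854/5040 = 0.367857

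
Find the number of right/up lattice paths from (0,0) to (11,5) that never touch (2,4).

Total paths to (11,5): C(16,5) = 4368.
Paths through (2,4): C(6,4) x C(10,1) = 150.
Avoiding (2,4): 4368 - 150.

Final answer: 4218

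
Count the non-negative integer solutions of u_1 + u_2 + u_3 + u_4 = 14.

Stars and bars with 14 stars and 3 bars:
C(14+4-1, 4-1) = C(17,3).

Final answer: C(17,3) = 680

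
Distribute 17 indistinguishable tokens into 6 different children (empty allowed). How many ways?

Stars and bars: C(n+k-1, k-1) = C(22,5).

Final answer: C(22,5) = 26334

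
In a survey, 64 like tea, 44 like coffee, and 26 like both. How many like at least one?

|A union B| = |A| + |B| - |A intersect B| = 64 + 44 - 26.

Final answer: 82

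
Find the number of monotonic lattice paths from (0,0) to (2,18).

Each path has 2 right steps and 18 up steps in some order (20 steps total).
Choose which 18 of the 20 steps are up: C(20,18).

Final answer: C(20,18) = 190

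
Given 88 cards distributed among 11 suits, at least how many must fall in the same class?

By pigeonhole with 88 objects and 11 categories: ceiling(88/11).

Final answer: 8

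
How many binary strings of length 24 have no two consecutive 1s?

Classify by the final bit: ...0 gives a(n-1) strings, ...01 gives a(n-2) strings. Thus a(n) = a(n-1) + a(n-2) with a(1)=2, a(2)=3.
Building up term by term: a(1)=2, a(2)=3, a(3)=5, a(4)=8, a(5)=13, a(6)=21, a(7)=34, a(8)=55, a(9)=89, a(10)=144, a(11)=233, a(12)=377, a(13)=610, a(14)=987, a(15)=1597, a(16)=2584, a(17)=4181, a(18)=6765, a(19)=10946, a(20)=17711, a(21)=28657, a(22)=46368, a(23)=75025, a(24)=121393.

Final answer: 121393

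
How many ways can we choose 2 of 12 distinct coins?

C(12,2) = 12!/(2! x (12-2)!).

Final answer: C(12,2) = 66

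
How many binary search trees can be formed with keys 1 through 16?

This is a standard Catalan-number count: the answer is C_n. Here n = 16.
Using C_0 = 1 and C_(k+1) = C_k x 2(2k+1)/(k+2), build up term by term: C_1=1, C_2=2, C_3=5, C_4=14, C_5=42, C_6=132, C_7=429, C_8=1430, C_9=4862, C_10=16796, C_11=58786, C_12=208012, C_13=742900, C_14=2674440, C_15=9694845, C_16=35357670.

Final answer: C_{16} = 35357670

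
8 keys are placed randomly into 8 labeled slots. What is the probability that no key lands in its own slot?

D(n) = (n-1)(D(n-1) + D(n-2)), D(0)=1, D(1)=0.
Building up: D(2)=1, D(3)=2, D(4)=9, D(5)=44, D(6)=265, D(7)=1854, D(8)=14833.
Total arrangements: 8! = 40320.
Probability = D(8)/8! = 2119/5760.

Final answer: D(8)/8! = 14833/40320 = 0.367882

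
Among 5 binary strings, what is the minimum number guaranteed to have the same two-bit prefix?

There are 4 possible values for two-bit prefix. With 5 binary strings and 4 categories, by pigeonhole: ceiling(5/4).

Final answer: 2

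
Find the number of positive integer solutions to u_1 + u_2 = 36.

Substitute u'_i = u_i - 1 (so u'_i >= 0). Then sum u'_i = 36 - 2 = 34.
Stars and bars: C(34+2-1, 2-1) = C(35,1).

Final answer: C(35,1) = 35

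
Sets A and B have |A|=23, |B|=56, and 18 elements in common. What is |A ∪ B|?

|A union B| = |A| + |B| - |A intersect B| = 23 + 56 - 18.

Final answer: 61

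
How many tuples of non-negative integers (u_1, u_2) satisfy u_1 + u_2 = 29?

Stars and bars with 29 stars and 1 bars:
C(29+2-1, 2-1) = C(30,1).

Final answer: C(30,1) = 30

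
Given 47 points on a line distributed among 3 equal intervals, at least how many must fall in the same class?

By pigeonhole with 47 objects and 3 categories: ceiling(47/3).

Final answer: 16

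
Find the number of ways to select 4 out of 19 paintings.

C(19,4) = 19!/(4! x (19-4)!).

Final answer: C(19,4) = 3876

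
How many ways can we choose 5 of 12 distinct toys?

C(12,5) = 12!/(5! x 7!).

Final answer: \binom{12}{5} = 792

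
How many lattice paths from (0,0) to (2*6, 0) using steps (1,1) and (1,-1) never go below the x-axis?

Total monotonic paths to (6,6): C(12,6) = 924.
Paths that cross above y=x (reflection bijection): C(12,7) = 792.
Valid Dyck paths: 924 - 792.
(This is the Catalan number C_{6}.)

Final answer: C_{6} = 132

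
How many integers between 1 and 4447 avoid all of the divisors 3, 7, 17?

|div by 3|=1482, |div by 7|=635, |div by 17|=261.
|div by 3&7|=211, |div by 3&17|=87, |div by 7&17|=37, |div by all|=12.
By inclusion-exclusion, divisible by at least one: 1482+635+261-211-87-37+12 = 2055.
Not divisible by any: 4447 - 2055.

Final answer: 2392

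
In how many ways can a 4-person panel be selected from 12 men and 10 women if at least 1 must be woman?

Sum over valid woman counts:
C(10,1)C(12,3) = 2200
C(10,2)C(12,2) = 2970
C(10,3)C(12,1) = 1440
C(10,4)C(12,0) = 210
Total: 2200 + 2970 + 1440 + 210.

Final answer: 6820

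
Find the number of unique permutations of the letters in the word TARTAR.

Letters (A:2, R:2, T:2). Total letters: 6.
Permutations = 6!/(2! x 2! x 2!).

Final answer: 90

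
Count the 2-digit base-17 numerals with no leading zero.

These are the integers in [17^1, 17^2), so the count is 17^2 - 17^1 = 16 x 17^1.

Final answer: 272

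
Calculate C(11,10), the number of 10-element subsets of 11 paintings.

C(11,10) = 11!/(10! x 1!).

Final answer: \binom{11}{10} = 11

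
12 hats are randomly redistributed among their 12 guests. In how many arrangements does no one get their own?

D(n) = (n-1)(D(n-1) + D(n-2)), D(0)=1, D(1)=0.
D(2) = 1 x (0 + 1) = 1
D(3) = 2 x (1 + 0) = 2
D(4) = 3 x (2 + 1) = 9
D(5) = 4 x (9 + 2) = 44
D(6) = 5 x (44 + 9) = 265
D(7) = 6 x (265 + 44) = 1854
D(8) = 7 x (1854 + 265) = 14833
D(9) = 8 x (14833 + 1854) = 133496
D(10) = 9 x (133496 + 14833) = 1334961
D(11) = 10 x (1334961 + 133496) = 14684570
D(12) = 11 x (D(11) + D(10)) = 11 x (14684570 + 1334961)

Final answer: D(12) = 176214841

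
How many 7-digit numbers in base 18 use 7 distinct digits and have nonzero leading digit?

First digit: 17 (nonzero). Second: 17 (not first). Third: 16, etc.
Total: 17 x 17 x 16 x 15 x 14 x 13 x 12.

Final answer: 151482240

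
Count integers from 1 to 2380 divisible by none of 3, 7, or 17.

|div by 3|=793, |div by 7|=340, |div by 17|=140.
|div by 3&7|=113, |div by 3&17|=46, |div by 7&17|=20, |div by all|=6.
By inclusion-exclusion, divisible by at least one: 793+340+140-113-46-20+6 = 1100.
Not divisible by any: 2380 - 1100.

Final answer: 1280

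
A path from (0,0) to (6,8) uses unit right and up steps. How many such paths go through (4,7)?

Paths (0,0)->(4,7): C(11,7) = 330.
Paths (4,7)->(6,8): C(3,1) = 3.
By multiplication principle: 330 x 3.

Final answer: 990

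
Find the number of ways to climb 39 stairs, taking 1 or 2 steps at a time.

Let f(n) count the ways. The last step is size 1 or 2, so f(n) = f(n-1) + f(n-2) with f(1)=1, f(2)=2.
Computing successive values: f(1)=1, f(2)=2, f(3)=3, f(4)=5, f(5)=8, f(6)=13, f(7)=21, f(8)=34, f(9)=55, f(10)=89, f(11)=144, f(12)=233, f(13)=377, f(14)=610, f(15)=987, f(16)=1597, f(17)=2584, f(18)=4181, f(19)=6765, f(20)=10946, f(21)=17711, f(22)=28657, f(23)=46368, f(24)=75025, f(25)=121393, f(26)=196418, f(27)=317811, f(28)=514229, f(29)=832040, f(30)=1346269, f(31)=2178309, f(32)=3524578, f(33)=5702887, f(34)=9227465, f(35)=14930352, f(36)=24157817, f(37)=39088169, f(38)=63245986, f(39)=102334155.

Final answer: 102334155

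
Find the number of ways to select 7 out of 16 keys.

C(16,7) = 16!/(7! x (16-7)!).

Final answer: C(16,7) = 11440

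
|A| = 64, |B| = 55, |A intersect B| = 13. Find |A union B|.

|A union B| = |A| + |B| - |A intersect B| = 64 + 55 - 13.

Final answer: 106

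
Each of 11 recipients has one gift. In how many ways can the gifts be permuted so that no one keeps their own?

Use the recurrence D(n) = (n-1)(D(n-1) + D(n-2)) with D(0)=1, D(1)=0.
D(2) = 1 x (0 + 1) = 1
D(3) = 2 x (1 + 0) = 2
D(4) = 3 x (2 + 1) = 9
D(5) = 4 x (9 + 2) = 44
D(6) = 5 x (44 + 9) = 265
D(7) = 6 x (265 + 44) = 1854
D(8) = 7 x (1854 + 265) = 14833
D(9) = 8 x (14833 + 1854) = 133496
D(10) = 9 x (133496 + 14833) = 1334961
D(11) = 10 x (D(10) + D(9)) = 10 x (1334961 + 133496)

Final answer: D(11) = 14684570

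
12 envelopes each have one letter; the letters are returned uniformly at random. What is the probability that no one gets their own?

Use the recurrence D(n) = (n-1)(D(n-1) + D(n-2)) with D(0)=1, D(1)=0.
Building up: D(2)=1, D(3)=2, D(4)=9, D(5)=44, D(6)=265, D(7)=1854, D(8)=14833, D(9)=133496, D(10)=1334961, D(11)=14684570, D(12)=176214841.
Total arrangements: 12! = 479001600.
Probability = D(12)/12! = 16019531/43545600.

Final answer: D(12)/12! = 176214841/479001600 = 0.367879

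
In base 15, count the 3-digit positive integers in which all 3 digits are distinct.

The leading digit has 14 choices (anything but zero); the next has 14 (anything but the first), then 13, and so on, one fewer each time.
Total: 14 x 14 x 13.

Final answer: 2548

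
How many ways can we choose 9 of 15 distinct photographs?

C(15,9) = 15!/(9! x 6!).

Final answer: \binom{15}{9} = 5005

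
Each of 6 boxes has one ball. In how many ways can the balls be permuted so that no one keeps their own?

Use the recurrence D(n) = (n-1)(D(n-1) + D(n-2)) with D(0)=1, D(1)=0.
D(2) = 1 x (0 + 1) = 1
D(3) = 2 x (1 + 0) = 2
D(4) = 3 x (2 + 1) = 9
D(5) = 4 x (9 + 2) = 44
D(6) = 5 x (D(5) + D(4)) = 5 x (44 + 9)

Final answer: D(6) = 265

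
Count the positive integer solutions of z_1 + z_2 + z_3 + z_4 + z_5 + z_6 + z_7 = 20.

Substitute z'_i = z_i - 1 (so z'_i >= 0). Then sum z'_i = 20 - 7 = 13.
Stars and bars: C(13+7-1, 7-1) = C(19,6).

Final answer: C(19,6) = 27132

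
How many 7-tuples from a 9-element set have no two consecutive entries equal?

First character: 9 choices. Each subsequent: 8 choices (must differ from the previous one).
Total: 9 x 8^6.

Final answer: 9 x 8^{6} = 2359296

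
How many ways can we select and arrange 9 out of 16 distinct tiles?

P(16,9) = 16!/(16-9)! = 16!/7!.

Final answer: P(16,9) = 4151347200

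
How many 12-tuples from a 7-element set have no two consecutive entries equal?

First character: 7 choices. Each subsequent: 6 choices (must differ from the previous one).
Total: 7 x 6^11.

Final answer: 7 x 6^{11} = 2539579392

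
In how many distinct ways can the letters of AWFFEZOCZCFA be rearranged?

Letters (A:2, C:2, E:1, F:3, O:1, W:1, Z:2). Total letters: 12.
Permutations = 12!/(3! x 2! x 2! x 2!).

Final answer: 9979200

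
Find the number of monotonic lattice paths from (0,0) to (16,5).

Each path has 16 right steps and 5 up steps in some order (21 steps total).
Choose which 5 of the 21 steps are up: C(21,5).

Final answer: C(21,5) = 20349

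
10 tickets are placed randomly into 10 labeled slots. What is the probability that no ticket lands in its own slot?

Use the recurrence D(n) = (n-1)(D(n-1) + D(n-2)) with D(0)=1, D(1)=0.
Building up: D(2)=1, D(3)=2, D(4)=9, D(5)=44, D(6)=265, D(7)=1854, D(8)=14833, D(9)=133496, D(10)=1334961.
Total arrangements: 10! = 3628800.
Probability = D(10)/10! = 16481/44800.

Final answer: D(10)/10! = 1334961/3628800 = 0.367879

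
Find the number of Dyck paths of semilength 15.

Total monotonic paths to (15,15): C(30,15) = 155117520.
Reflecting each bad path at its first crossing gives a bijection with paths to (14,16): C(30,16) = 145422675.
Valid Dyck paths: 155117520 - 145422675.
(These counts are the Catalan numbers.)

Final answer: C_{15} = 9694845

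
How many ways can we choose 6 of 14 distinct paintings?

C(14,6) = 14!/(6! x (14-6)!).

Final answer: C(14,6) = 3003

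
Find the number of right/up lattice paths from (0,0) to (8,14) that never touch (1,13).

Total paths to (8,14): C(22,14) = 319770.
Paths through (1,13): C(14,13) x C(8,1) = 112.
Avoiding (1,13): 319770 - 112.

Final answer: 319658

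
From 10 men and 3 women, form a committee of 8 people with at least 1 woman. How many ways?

Sum over valid woman counts:
C(3,1)C(10,7) = 360
C(3,2)C(10,6) = 630
C(3,3)C(10,5) = 252
Total: 360 + 630 + 252.

Final answer: 1242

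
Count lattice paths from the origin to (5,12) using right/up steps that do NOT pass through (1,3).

Total paths to (5,12): C(17,12) = 6188.
Paths through (1,3): C(4,3) x C(13,9) = 2860.
Avoiding (1,3): 6188 - 2860.

Final answer: 3328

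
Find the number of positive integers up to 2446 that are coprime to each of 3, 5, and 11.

|div by 3|=815, |div by 5|=489, |div by 11|=222.
|div by 3&5|=163, |div by 3&11|=74, |div by 5&11|=44, |div by all|=14.
By inclusion-exclusion, divisible by at least one: 815+489+222-163-74-44+14 = 1259.
Not divisible by any: 2446 - 1259.

Final answer: 1187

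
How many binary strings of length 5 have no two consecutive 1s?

Let a(n) count valid strings. If the last bit is 0 the prefix is any valid string of length n-1; if it is 1 the string must end in 01 with a valid prefix of length n-2. So a(n) = a(n-1) + a(n-2), a(1)=2, a(2)=3.
Iterating the recurrence: a(1)=2, a(2)=3, a(3)=5, a(4)=8, a(5)=13.

Final answer: 13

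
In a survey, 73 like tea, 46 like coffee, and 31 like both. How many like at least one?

|A union B| = |A| + |B| - |A intersect B| = 73 + 46 - 31.

Final answer: 88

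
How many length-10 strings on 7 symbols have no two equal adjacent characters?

First character: 7 choices. Each subsequent: 6 choices (must differ from the previous one).
Total: 7 x 6^9.

Final answer: 7 x 6^{9} = 70543872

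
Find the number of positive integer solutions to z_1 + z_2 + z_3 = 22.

Substitute z'_i = z_i - 1 (so z'_i >= 0). Then sum z'_i = 22 - 3 = 19.
Stars and bars: C(19+3-1, 3-1) = C(21,2).

Final answer: C(21,2) = 210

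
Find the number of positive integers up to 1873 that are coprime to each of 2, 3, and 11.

|div by 2|=936, |div by 3|=624, |div by 11|=170.
|div by 2&3|=312, |div by 2&11|=85, |div by 3&11|=56, |div by all|=28.
By inclusion-exclusion, divisible by at least one: 936+624+170-312-85-56+28 = 1305.
Not divisible by any: 1873 - 1305.

Final answer: 568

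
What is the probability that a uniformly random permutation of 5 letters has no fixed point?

Derangements satisfy D(n) = (n-1)(D(n-1) + D(n-2)), starting from D(0)=1, D(1)=0.
Building up: D(2)=1, D(3)=2, D(4)=9, D(5)=44.
Total arrangements: 5! = 120.
Probability = D(5)/5! = 11/30.

Final answer: D(5)/5! = 44/120 = 0.366667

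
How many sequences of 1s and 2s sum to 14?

Let f(n) count the ways. The last step is size 1 or 2, so f(n) = f(n-1) + f(n-2) with f(1)=1, f(2)=2.
Building up term by term: f(1)=1, f(2)=2, f(3)=3, f(4)=5, f(5)=8, f(6)=13, f(7)=21, f(8)=34, f(9)=55, f(10)=89, f(11)=144, f(12)=233, f(13)=377, f(14)=610.

Final answer: 610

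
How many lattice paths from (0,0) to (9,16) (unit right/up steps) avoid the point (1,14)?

Total paths to (9,16): C(25,16) = 2042975.
Paths through (1,14): C(15,14) x C(10,2) = 675.
Avoiding (1,14): 2042975 - 675.

Final answer: 2042300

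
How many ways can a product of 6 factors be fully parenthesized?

This is counted by the nth Catalan number C_n. Here n = 6 - 1 = 5.
Using C_0 = 1 and C_(k+1) = C_k x 2(2k+1)/(k+2), build up term by term: C_1=1, C_2=2, C_3=5, C_4=14, C_5=42.

Final answer: C_{5} = 42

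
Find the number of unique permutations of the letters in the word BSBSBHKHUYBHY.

Letters (B:4, H:3, K:1, S:2, U:1, Y:2). Total letters: 13.
Permutations = 13!/(4! x 3! x 2! x 2!).

Final answer: 10810800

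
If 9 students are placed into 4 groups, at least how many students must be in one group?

By the pigeonhole principle: ceiling(9/4).

Final answer: 3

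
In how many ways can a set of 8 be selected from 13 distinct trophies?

C(13,8) = 13!/(8! x (13-8)!).

Final answer: C(13,8) = 1287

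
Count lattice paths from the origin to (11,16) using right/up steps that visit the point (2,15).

Paths (0,0)->(2,15): C(17,15) = 136.
Paths (2,15)->(11,16): C(10,1) = 10.
By multiplication principle: 136 x 10.

Final answer: 1360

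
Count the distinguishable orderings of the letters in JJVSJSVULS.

Letters (J:3, L:1, S:3, U:1, V:2). Total letters: 10.
Permutations = 10!/(3! x 3! x 2!).

Final answer: 50400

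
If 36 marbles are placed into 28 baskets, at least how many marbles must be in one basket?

By the pigeonhole principle: ceiling(36/28).

Final answer: 2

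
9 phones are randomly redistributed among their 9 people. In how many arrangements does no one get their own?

Derangements satisfy D(n) = (n-1)(D(n-1) + D(n-2)), starting from D(0)=1, D(1)=0.
D(2) = 1 x (0 + 1) = 1
D(3) = 2 x (1 + 0) = 2
D(4) = 3 x (2 + 1) = 9
D(5) = 4 x (9 + 2) = 44
D(6) = 5 x (44 + 9) = 265
D(7) = 6 x (265 + 44) = 1854
D(8) = 7 x (1854 + 265) = 14833
D(9) = 8 x (D(8) + D(7)) = 8 x (14833 + 1854)

Final answer: D(9) = 133496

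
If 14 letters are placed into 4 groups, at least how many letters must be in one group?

By the pigeonhole principle: ceiling(14/4).

Final answer: 4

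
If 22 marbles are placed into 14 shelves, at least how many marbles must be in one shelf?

By the pigeonhole principle: ceiling(22/14).

Final answer: 2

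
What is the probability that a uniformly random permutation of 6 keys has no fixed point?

D(n) = (n-1)(D(n-1) + D(n-2)), D(0)=1, D(1)=0.
Building up: D(2)=1, D(3)=2, D(4)=9, D(5)=44, D(6)=265.
Total arrangements: 6! = 720.
Probability = D(6)/6! = 53/144.

Final answer: D(6)/6! = 265/720 = 0.368056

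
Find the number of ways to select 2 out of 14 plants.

C(14,2) = 14!/(2! x (14-2)!).

Final answer: C(14,2) = 91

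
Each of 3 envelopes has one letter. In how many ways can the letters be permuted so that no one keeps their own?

Derangements satisfy D(n) = (n-1)(D(n-1) + D(n-2)), starting from D(0)=1, D(1)=0.
D(2) = 1 x (0 + 1) = 1
D(3) = 2 x (D(2) + D(1)) = 2 x (1 + 0)

Final answer: D(3) = 2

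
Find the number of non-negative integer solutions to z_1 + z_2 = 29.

Stars and bars with 29 stars and 1 bars:
C(29+2-1, 2-1) = C(30,1).

Final answer: C(30,1) = 30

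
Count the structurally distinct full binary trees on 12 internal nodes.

This is a standard Catalan-number count: the answer is C_n. Here n = 12.
C_n = (2n)!/(n!(n+1)!), so C_{12} = 24!/(12! x 13!) = C(24,12)/13 = 2704156/13.

Final answer: C_{12} = 208012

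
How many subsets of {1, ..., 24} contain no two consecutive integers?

Condition on whether n belongs to the subset: if not, any valid subset of {1, ..., n-1} works (a(n-1)); if so, n-1 is excluded and the rest is a valid subset of {1, ..., n-2} (a(n-2)). Hence a(n) = a(n-1) + a(n-2), a(1)=2, a(2)=3.
Iterating the recurrence: a(1)=2, a(2)=3, a(3)=5, a(4)=8, a(5)=13, a(6)=21, a(7)=34, a(8)=55, a(9)=89, a(10)=144, a(11)=233, a(12)=377, a(13)=610, a(14)=987, a(15)=1597, a(16)=2584, a(17)=4181, a(18)=6765, a(19)=10946, a(20)=17711, a(21)=28657, a(22)=46368, a(23)=75025, a(24)=121393.

Final answer: 121393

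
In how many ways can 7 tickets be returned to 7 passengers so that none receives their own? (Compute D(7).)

Use the recurrence D(n) = (n-1)(D(n-1) + D(n-2)) with D(0)=1, D(1)=0.
D(2) = 1 x (0 + 1) = 1
D(3) = 2 x (1 + 0) = 2
D(4) = 3 x (2 + 1) = 9
D(5) = 4 x (9 + 2) = 44
D(6) = 5 x (44 + 9) = 265
D(7) = 6 x (D(6) + D(5)) = 6 x (265 + 44)

Final answer: D(7) = 1854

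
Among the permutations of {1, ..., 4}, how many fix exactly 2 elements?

Choose which 2 elements are fixed: C(4,2) = 6.
Derange the remaining 2 using D(j) = (j-1)(D(j-1) + D(j-2)), D(0)=1, D(1)=0: D(2)=1.
Total: 6 x 1.

Final answer: C(4,2) D(2) = 6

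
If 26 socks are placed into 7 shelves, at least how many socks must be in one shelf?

By the pigeonhole principle: ceiling(26/7).

Final answer: 4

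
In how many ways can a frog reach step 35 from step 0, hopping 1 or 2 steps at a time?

Let f(n) count the ways. The last step is size 1 or 2, so f(n) = f(n-1) + f(n-2) with f(1)=1, f(2)=2.
Iterating the recurrence: f(1)=1, f(2)=2, f(3)=3, f(4)=5, f(5)=8, f(6)=13, f(7)=21, f(8)=34, f(9)=55, f(10)=89, f(11)=144, f(12)=233, f(13)=377, f(14)=610, f(15)=987, f(16)=1597, f(17)=2584, f(18)=4181, f(19)=6765, f(20)=10946, f(21)=17711, f(22)=28657, f(23)=46368, f(24)=75025, f(25)=121393, f(26)=196418, f(27)=317811, f(28)=514229, f(29)=832040, f(30)=1346269, f(31)=2178309, f(32)=3524578, f(33)=5702887, f(34)=9227465, f(35)=14930352.

Final answer: 14930352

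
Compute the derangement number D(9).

D(n) = (n-1)(D(n-1) + D(n-2)), D(0)=1, D(1)=0.
Building up: D(2)=1, D(3)=2, D(4)=9, D(5)=44, D(6)=265, D(7)=1854, D(8)=14833.
D(9) = 8 x (D(8) + D(7)) = 8 x (14833 + 1854).

Final answer: D(9) = 133496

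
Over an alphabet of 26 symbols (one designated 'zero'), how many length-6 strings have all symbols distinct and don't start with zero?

First digit: 25 (nonzero). Second: 25 (not first). Third: 24, etc.
Total: 25 x 25 x 24 x 23 x 22 x 21.

Final answer: 159390000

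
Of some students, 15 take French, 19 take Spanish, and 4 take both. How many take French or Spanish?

|A union B| = |A| + |B| - |A intersect B| = 15 + 19 - 4.

Final answer: 30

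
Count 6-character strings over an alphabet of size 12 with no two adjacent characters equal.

First character: 12 choices. Each subsequent: 11 choices (must differ from the previous one).
Total: 12 x 11^5.

Final answer: 12 x 11^{5} = 1932612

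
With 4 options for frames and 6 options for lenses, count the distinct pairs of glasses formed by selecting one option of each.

By the multiplication principle: 4 x 6.

Final answer: 24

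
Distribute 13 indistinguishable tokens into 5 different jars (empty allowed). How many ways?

Stars and bars: C(n+k-1, k-1) = C(17,4).

Final answer: C(17,4) = 2380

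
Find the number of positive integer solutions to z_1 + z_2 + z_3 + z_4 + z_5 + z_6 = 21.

Substitute z'_i = z_i - 1 (so z'_i >= 0). Then sum z'_i = 21 - 6 = 15.
Stars and bars: C(15+6-1, 6-1) = C(20,5).

Final answer: C(20,5) = 15504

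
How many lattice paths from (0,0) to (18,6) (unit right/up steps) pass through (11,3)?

Paths (0,0)->(11,3): C(14,3) = 364.
Paths (11,3)->(18,6): C(10,3) = 120.
By multiplication principle: 364 x 120.

Final answer: 43680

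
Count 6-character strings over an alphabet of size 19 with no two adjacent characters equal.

Let g(n) count such strings. g(1) = 19, and each valid string of length n-1 extends in 18 ways (any symbol but the last), so g(n) = 18 g(n-1).
Total: g(6) = 19 x 18^5.

Final answer: 19 x 18^{5} = 35901792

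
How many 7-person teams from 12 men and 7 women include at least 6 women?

Sum over valid woman counts:
C(7,6)C(12,1) = 84
C(7,7)C(12,0) = 1
Total: 84 + 1.

Final answer: 85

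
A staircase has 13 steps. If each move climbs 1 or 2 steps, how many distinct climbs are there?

Condition on the final move: it is a 1-step (f(n-1) ways to get there) or a 2-step (f(n-2) ways), so f(n) = f(n-1) + f(n-2), with f(1)=1, f(2)=2.
Building up term by term: f(1)=1, f(2)=2, f(3)=3, f(4)=5, f(5)=8, f(6)=13, f(7)=21, f(8)=34, f(9)=55, f(10)=89, f(11)=144, f(12)=233, f(13)=377.

Final answer: 377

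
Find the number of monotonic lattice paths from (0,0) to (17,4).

Each path has 17 right steps and 4 up steps in some order (21 steps total).
Choose which 4 of the 21 steps are up: C(21,4).

Final answer: C(21,4) = 5985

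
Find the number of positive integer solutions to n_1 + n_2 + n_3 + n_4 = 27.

Substitute n'_i = n_i - 1 (so n'_i >= 0). Then sum n'_i = 27 - 4 = 23.
Stars and bars: C(23+4-1, 4-1) = C(26,3).

Final answer: C(26,3) = 2600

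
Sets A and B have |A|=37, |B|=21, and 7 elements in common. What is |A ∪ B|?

|A union B| = |A| + |B| - |A intersect B| = 37 + 21 - 7.

Final answer: 51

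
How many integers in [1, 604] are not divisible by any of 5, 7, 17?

|div by 5|=120, |div by 7|=86, |div by 17|=35.
|div by 5&7|=17, |div by 5&17|=7, |div by 7&17|=5, |div by all|=1.
By inclusion-exclusion, divisible by at least one: 120+86+35-17-7-5+1 = 213.
Not divisible by any: 604 - 213.

Final answer: 391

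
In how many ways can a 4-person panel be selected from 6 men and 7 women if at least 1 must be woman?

Sum over valid woman counts:
C(7,1)C(6,3) = 140
C(7,2)C(6,2) = 315
C(7,3)C(6,1) = 210
C(7,4)C(6,0) = 35
Total: 140 + 315 + 210 + 35.

Final answer: 700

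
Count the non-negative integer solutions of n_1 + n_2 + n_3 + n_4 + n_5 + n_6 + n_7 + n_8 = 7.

Stars and bars with 7 stars and 7 bars:
C(7+8-1, 8-1) = C(14,7).

Final answer: C(14,7) = 3432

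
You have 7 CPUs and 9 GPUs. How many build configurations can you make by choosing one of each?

By the multiplication principle: 7 x 9.

Final answer: 63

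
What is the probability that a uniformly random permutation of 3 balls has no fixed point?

D(n) = (n-1)(D(n-1) + D(n-2)), D(0)=1, D(1)=0.
Building up: D(2)=1, D(3)=2.
Total arrangements: 3! = 6.
Probability = D(3)/3! = 1/3.

Final answer: D(3)/3! = 2/6 = 0.333333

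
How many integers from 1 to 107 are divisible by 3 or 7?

Multiples of 3: 35. Multiples of 7: 15. Of both (lcm=21): 5.
By inclusion-exclusion: 35 + 15 - 5.

Final answer: 45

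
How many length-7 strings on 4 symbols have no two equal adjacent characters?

Let g(n) count such strings. g(1) = 4, and each valid string of length n-1 extends in 3 ways (any symbol but the last), so g(n) = 3 g(n-1).
Total: g(7) = 4 x 3^6.

Final answer: 4 x 3^{6} = 2916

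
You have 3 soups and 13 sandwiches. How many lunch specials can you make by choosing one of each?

By the multiplication principle: 3 x 13.

Final answer: 39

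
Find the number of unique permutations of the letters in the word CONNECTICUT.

Letters (C:3, E:1, I:1, N:2, O:1, T:2, U:1). Total letters: 11.
Permutations = 11!/(3! x 2! x 2!).

Final answer: 1663200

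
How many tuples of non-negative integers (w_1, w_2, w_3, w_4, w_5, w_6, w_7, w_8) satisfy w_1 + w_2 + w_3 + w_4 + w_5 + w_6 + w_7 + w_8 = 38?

Stars and bars with 38 stars and 7 bars:
C(38+8-1, 8-1) = C(45,7).

Final answer: C(45,7) = 45379620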